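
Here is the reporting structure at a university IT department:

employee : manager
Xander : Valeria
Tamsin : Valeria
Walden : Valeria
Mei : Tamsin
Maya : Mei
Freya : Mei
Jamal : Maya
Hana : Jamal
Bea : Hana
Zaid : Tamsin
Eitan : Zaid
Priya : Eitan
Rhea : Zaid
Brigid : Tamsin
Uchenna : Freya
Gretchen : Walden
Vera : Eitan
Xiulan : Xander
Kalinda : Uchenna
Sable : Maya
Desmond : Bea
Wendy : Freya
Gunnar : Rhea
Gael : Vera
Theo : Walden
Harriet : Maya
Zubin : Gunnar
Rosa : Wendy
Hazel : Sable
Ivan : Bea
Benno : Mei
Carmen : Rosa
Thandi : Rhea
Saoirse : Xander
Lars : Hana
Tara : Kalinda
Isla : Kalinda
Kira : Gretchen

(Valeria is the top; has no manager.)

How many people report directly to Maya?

3

Maya directly manages Jamal, Sable, Harriet. That is 3 direct reports.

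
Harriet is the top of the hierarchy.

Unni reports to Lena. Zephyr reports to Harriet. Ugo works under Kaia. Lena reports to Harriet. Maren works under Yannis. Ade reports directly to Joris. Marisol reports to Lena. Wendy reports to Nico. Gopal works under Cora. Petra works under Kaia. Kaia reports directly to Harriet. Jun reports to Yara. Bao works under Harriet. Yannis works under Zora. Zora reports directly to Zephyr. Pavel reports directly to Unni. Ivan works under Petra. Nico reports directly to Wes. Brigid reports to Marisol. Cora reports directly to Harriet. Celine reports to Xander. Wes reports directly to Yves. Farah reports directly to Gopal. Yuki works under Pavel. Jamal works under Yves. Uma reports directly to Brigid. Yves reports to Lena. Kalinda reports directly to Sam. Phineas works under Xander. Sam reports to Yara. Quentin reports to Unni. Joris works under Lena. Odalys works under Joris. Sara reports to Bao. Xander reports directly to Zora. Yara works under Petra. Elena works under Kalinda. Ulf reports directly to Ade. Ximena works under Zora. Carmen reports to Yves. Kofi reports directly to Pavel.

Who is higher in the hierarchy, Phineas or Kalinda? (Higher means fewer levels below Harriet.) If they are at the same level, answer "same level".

Phineas

Phineas is 4 levels below Harriet; Kalinda is 5. Phineas is higher.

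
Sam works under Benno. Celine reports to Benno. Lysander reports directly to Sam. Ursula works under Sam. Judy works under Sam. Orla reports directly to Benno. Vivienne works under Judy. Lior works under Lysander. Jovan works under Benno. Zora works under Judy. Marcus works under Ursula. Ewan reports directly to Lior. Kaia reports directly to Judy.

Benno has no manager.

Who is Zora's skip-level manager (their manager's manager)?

Zora reports to Judy, and Judy reports to Sam. So Zora's skip-level manager is Sam.

Sam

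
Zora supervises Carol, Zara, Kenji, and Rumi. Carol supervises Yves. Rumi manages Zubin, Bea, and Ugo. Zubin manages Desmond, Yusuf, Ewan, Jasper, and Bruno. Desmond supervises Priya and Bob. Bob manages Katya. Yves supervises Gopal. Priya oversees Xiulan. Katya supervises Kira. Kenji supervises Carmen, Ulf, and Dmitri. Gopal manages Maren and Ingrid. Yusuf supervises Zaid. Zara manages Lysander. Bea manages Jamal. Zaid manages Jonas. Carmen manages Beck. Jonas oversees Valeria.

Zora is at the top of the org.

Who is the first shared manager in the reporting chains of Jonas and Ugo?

Jonas's chain of managers is Zaid, Yusuf, Zubin, Rumi, Zora. Ugo's chain of managers is Rumi, Zora. The first manager that appears in both chains is Rumi.

Rumi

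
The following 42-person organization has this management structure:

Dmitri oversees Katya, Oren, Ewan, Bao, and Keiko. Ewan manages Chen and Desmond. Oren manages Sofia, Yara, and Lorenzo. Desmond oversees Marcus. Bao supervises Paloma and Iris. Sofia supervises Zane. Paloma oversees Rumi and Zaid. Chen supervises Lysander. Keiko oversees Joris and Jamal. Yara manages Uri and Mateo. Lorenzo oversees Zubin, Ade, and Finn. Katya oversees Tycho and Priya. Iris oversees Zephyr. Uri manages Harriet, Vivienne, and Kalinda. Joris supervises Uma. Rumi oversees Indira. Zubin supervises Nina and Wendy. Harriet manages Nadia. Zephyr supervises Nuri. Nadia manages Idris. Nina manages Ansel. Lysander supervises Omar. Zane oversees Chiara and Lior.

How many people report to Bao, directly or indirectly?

7

Bao directly manages Paloma, Iris. Under Paloma: Zaid, Rumi, Indira (3). Under Iris: Zephyr, Nuri (2). So Bao's organization is 2 direct reports plus everyone under them: 4 + 3 = 7.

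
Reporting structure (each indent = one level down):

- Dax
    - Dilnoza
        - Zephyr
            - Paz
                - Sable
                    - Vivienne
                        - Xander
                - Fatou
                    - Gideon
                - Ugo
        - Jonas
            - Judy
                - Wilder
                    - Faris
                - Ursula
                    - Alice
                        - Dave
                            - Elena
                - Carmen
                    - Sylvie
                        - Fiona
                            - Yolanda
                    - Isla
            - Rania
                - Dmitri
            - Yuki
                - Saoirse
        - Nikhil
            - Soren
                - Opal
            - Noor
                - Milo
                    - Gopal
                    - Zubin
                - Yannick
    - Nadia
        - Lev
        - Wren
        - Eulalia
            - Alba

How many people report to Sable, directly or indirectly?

Sable directly manages Vivienne. Under Vivienne: Xander (1). That's 2 in total.

2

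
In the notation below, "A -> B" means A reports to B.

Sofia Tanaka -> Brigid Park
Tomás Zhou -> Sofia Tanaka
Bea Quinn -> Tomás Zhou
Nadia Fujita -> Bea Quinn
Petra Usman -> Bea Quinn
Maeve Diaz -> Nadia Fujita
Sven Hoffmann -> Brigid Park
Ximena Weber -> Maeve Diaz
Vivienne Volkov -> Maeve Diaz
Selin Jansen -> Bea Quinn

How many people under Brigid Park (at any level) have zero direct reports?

5

The people in Brigid Park's organization with no one reporting to them are Sven Hoffmann, Selin Jansen, Petra Usman, Vivienne Volkov, Ximena Weber. That is 5.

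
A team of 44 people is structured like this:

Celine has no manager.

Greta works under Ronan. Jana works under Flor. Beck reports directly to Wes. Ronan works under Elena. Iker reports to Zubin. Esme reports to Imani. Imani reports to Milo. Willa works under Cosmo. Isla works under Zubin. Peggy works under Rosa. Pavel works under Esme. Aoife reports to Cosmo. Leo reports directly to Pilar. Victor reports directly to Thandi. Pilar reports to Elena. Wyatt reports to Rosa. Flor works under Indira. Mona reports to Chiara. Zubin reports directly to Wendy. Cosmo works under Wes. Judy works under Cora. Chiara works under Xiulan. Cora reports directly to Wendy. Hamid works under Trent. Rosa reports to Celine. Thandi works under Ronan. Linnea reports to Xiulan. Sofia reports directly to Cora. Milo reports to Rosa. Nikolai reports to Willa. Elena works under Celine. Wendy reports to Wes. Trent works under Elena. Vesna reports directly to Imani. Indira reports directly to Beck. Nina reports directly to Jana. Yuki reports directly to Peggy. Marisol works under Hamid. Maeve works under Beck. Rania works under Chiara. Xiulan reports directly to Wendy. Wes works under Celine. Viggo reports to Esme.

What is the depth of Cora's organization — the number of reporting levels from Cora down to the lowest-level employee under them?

The longest chain under Cora runs Cora → Judy, which is 1 level below Cora.

1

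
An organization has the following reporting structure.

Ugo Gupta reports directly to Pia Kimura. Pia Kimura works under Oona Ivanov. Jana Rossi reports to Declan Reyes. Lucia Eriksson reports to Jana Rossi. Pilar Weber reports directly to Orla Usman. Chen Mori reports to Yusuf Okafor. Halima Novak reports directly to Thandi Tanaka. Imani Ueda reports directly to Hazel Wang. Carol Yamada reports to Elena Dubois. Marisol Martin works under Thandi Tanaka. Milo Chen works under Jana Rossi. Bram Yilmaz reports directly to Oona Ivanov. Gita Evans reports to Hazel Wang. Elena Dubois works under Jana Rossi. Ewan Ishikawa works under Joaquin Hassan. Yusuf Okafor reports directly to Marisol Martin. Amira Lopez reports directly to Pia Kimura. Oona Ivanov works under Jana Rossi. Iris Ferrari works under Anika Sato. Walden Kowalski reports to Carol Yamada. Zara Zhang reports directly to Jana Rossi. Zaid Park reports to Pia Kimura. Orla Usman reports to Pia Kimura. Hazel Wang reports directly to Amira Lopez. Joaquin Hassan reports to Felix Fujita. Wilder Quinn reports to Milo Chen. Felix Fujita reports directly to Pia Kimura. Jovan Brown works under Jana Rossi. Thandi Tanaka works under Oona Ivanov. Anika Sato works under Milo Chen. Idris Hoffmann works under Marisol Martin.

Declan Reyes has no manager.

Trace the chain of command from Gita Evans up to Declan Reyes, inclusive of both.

Gita Evans -> Hazel Wang -> Amira Lopez -> Pia Kimura -> Oona Ivanov -> Jana Rossi -> Declan Reyes

Gita Evans reports to Hazel Wang. Hazel Wang reports to Amira Lopez. Amira Lopez reports to Pia Kimura. Pia Kimura reports to Oona Ivanov. Oona Ivanov reports to Jana Rossi. Jana Rossi reports to Declan Reyes. Declan Reyes is at the top.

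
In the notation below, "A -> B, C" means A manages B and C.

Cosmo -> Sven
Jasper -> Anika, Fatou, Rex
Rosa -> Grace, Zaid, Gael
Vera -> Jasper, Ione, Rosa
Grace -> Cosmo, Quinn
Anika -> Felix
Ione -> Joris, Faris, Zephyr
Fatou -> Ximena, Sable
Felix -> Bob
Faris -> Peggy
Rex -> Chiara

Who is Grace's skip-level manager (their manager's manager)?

Vera

Grace reports to Rosa, and Rosa reports to Vera. So Grace's skip-level manager is Vera.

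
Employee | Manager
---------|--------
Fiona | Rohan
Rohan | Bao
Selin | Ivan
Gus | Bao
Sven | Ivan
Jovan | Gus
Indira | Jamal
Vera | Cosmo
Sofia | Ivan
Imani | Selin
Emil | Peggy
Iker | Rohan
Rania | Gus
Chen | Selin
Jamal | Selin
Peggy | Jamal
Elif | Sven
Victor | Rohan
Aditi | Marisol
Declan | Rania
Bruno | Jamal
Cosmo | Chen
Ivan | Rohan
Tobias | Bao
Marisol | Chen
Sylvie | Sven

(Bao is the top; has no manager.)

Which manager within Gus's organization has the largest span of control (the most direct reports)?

Direct-report counts within Gus's organization: Gus has 2; Rania has 1. The largest is 2, held by Gus.

Gus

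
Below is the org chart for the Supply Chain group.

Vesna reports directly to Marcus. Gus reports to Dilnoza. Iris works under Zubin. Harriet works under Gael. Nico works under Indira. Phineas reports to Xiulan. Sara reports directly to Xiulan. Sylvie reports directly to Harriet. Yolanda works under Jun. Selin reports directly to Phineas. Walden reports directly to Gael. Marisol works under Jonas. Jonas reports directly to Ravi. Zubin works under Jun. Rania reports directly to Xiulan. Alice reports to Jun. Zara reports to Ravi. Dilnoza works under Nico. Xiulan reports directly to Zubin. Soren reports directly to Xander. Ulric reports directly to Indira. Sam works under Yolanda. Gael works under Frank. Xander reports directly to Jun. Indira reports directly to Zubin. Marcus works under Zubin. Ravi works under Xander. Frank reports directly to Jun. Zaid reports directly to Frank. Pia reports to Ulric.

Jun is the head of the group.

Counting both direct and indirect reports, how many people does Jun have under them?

Jun directly manages Frank, Zubin, Yolanda, Alice, Xander. Under Frank: Gael, Walden, Harriet, Sylvie, Zaid (5). Under Zubin: Indira, Nico, Dilnoza, Gus, Ulric, Pia, Iris, Marcus, Vesna, Xiulan, Rania, Phineas, Selin, Sara (14). Under Yolanda: Sam (1). Alice has no reports. Under Xander: Soren, Ravi, Zara, Jonas, Marisol (5). So Jun's organization is 5 direct reports plus everyone under them: 6 + 15 + 2 + 1 + 6 = 30.

30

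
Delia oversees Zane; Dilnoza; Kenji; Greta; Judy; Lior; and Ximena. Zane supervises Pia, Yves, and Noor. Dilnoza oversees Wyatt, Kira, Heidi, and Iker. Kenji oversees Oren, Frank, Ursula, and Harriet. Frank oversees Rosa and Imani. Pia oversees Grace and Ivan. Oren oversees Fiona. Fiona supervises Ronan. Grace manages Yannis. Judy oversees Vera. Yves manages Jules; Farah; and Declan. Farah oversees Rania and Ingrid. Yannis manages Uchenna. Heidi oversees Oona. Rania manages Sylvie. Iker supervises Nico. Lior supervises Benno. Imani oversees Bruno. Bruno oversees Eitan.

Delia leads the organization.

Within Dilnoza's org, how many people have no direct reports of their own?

4

The people in Dilnoza's organization with no one reporting to them are Nico, Oona, Kira, Wyatt. That is 4.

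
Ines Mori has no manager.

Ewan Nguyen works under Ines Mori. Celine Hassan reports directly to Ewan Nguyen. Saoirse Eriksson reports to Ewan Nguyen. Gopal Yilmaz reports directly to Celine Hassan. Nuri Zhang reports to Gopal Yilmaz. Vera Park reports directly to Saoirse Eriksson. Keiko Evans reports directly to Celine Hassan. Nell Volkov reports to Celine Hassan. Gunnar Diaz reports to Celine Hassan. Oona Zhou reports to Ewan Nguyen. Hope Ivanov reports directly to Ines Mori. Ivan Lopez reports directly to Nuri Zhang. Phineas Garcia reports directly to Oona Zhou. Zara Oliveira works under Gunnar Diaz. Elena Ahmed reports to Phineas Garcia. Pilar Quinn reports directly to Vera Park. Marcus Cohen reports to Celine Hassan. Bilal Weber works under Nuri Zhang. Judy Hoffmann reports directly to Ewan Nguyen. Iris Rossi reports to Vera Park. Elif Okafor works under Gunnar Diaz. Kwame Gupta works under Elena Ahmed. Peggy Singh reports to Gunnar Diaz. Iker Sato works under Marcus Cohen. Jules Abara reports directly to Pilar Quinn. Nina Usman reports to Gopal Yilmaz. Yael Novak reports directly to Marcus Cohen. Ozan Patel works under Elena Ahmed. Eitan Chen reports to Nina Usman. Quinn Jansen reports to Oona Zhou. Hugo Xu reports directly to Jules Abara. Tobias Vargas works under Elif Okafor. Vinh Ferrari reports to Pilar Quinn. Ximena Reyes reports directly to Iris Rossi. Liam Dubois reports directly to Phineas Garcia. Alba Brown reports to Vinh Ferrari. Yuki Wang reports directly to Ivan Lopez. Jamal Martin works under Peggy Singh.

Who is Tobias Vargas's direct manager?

Elif Okafor

Tobias Vargas reports directly to Elif Okafor.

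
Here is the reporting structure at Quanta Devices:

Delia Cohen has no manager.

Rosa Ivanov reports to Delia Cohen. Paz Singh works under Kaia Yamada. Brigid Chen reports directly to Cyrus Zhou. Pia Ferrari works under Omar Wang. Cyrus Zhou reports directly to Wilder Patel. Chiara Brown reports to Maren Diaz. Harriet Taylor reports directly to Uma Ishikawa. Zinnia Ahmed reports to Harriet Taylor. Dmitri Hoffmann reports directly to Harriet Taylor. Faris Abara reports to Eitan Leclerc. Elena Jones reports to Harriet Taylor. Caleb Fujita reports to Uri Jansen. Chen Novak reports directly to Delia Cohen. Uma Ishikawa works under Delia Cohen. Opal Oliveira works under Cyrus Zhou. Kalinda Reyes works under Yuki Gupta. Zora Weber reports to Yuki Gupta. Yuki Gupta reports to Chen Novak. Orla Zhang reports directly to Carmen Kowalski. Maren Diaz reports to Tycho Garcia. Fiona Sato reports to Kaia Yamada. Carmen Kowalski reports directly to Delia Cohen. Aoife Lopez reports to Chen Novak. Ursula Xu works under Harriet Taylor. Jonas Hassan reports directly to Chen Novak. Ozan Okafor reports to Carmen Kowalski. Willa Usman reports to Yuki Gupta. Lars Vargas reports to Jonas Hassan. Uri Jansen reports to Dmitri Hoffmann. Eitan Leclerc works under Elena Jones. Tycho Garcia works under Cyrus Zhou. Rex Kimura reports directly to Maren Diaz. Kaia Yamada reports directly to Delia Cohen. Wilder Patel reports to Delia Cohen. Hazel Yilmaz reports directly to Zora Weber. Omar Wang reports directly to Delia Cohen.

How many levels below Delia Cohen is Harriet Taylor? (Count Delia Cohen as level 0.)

2

Chain from Harriet Taylor up to Delia Cohen: Harriet Taylor → Uma Ishikawa → Delia Cohen. That is 2 steps up, so Harriet Taylor is 2 levels below Delia Cohen.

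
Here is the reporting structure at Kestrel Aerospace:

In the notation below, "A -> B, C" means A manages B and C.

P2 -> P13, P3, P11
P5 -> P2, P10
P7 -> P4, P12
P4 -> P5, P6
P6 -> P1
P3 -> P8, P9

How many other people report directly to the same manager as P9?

1

P9 reports to P3. P3's other direct reports are P8 — 1 peer.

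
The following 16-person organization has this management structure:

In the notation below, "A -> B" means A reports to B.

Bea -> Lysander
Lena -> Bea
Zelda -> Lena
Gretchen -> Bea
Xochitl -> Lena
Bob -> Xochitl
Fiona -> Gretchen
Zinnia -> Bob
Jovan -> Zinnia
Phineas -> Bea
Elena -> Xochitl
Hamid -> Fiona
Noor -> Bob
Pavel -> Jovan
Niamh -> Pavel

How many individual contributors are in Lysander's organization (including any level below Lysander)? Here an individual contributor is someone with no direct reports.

The people in Lysander's organization with no one reporting to them are Phineas, Hamid, Elena, Noor, Niamh, Zelda. That is 6.

6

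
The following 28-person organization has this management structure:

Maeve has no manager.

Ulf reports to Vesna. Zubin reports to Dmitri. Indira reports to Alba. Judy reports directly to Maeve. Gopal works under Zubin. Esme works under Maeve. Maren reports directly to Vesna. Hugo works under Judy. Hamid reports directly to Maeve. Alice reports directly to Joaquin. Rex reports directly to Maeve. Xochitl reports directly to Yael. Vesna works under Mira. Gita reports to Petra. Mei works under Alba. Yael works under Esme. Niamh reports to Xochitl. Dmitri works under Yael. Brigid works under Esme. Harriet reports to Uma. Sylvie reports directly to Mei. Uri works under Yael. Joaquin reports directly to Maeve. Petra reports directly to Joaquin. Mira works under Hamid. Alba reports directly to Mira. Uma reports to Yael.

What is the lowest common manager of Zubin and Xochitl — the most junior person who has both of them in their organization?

Yael

Zubin's chain of managers is Dmitri, Yael, Esme, Maeve. Xochitl's chain of managers is Yael, Esme, Maeve. The first manager that appears in both chains is Yael.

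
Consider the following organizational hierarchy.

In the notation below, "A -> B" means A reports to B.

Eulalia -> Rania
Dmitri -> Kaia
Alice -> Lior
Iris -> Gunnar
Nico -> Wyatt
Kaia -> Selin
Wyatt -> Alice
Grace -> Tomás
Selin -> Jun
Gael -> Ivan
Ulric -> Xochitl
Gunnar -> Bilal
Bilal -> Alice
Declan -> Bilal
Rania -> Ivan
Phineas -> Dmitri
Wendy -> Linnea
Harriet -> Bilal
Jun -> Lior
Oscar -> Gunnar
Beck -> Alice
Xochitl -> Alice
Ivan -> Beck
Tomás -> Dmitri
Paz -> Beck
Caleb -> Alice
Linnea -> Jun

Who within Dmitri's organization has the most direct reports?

Dmitri

Direct-report counts within Dmitri's organization: Dmitri has 2; Tomás has 1. The largest is 2, held by Dmitri.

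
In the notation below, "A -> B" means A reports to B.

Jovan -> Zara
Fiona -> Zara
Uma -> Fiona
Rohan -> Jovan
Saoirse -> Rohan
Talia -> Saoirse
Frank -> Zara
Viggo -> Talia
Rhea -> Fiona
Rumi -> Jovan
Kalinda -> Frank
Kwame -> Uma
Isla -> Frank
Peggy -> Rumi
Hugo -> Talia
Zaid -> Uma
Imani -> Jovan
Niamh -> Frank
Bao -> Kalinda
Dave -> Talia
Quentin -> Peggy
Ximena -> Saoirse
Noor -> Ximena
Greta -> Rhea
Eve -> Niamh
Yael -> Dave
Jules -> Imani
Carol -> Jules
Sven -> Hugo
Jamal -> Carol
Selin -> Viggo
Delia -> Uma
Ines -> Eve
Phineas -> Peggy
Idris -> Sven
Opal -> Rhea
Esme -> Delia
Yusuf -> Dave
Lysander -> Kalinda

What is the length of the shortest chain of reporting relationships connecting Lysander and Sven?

Lysander is 3 levels below Zara, and Sven is 6 levels below Zara (their lowest common manager). The shortest path runs up from Lysander to Zara and back down to Sven: 3 + 6 = 9 links.

9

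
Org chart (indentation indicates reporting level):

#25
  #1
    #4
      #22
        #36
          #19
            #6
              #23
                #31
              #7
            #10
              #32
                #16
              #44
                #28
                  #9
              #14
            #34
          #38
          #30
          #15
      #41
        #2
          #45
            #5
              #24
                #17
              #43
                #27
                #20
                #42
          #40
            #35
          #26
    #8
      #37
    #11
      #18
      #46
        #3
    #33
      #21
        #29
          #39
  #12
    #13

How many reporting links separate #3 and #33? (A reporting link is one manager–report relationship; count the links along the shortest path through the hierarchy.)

#3 is 3 levels below #1, and #33 is 1 level below #1 (their lowest common manager). The shortest path runs up from #3 to #1 and back down to #33: 3 + 1 = 4 links.

4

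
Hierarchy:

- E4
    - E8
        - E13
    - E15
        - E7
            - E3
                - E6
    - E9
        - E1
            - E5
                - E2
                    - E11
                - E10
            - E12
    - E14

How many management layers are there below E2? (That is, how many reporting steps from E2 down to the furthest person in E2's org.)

1

The longest chain under E2 runs E2 → E11, which is 1 level below E2.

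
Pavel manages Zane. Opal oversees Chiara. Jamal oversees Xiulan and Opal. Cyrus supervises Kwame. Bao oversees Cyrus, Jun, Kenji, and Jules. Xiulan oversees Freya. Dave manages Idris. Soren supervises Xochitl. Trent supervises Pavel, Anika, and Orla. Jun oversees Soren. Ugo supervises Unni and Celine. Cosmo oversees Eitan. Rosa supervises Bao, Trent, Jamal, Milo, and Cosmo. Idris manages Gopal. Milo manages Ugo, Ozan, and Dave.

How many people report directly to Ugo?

Ugo directly manages Unni, Celine. That is 2 direct reports.

2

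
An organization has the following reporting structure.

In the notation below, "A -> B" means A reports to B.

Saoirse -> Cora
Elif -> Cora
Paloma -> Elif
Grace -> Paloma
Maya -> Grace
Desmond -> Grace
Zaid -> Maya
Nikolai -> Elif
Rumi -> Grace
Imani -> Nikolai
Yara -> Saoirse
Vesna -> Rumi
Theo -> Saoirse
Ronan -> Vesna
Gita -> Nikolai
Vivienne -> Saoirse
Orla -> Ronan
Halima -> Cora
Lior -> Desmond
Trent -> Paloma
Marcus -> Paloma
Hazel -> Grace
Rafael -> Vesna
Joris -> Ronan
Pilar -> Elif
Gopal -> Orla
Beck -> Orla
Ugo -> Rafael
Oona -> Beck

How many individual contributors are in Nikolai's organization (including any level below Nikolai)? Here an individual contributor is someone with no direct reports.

The people in Nikolai's organization with no one reporting to them are Gita, Imani. That is 2.

2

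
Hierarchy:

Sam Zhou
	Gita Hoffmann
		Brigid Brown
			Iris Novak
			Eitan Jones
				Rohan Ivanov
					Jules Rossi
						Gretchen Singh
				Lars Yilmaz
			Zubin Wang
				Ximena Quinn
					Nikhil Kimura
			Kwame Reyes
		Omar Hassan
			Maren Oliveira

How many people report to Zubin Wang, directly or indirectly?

Zubin Wang directly manages Ximena Quinn. Under Ximena Quinn: Nikhil Kimura (1). That's 2 in total.

2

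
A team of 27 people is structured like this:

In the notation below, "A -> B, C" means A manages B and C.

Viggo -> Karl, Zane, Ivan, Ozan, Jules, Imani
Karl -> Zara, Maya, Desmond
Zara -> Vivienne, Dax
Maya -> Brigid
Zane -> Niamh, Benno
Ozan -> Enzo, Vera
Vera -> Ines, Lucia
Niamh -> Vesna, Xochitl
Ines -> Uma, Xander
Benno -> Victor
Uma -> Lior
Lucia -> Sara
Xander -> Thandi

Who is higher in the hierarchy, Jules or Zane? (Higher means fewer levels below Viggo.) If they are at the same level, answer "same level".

Both Jules and Zane are 1 level below Viggo.

same level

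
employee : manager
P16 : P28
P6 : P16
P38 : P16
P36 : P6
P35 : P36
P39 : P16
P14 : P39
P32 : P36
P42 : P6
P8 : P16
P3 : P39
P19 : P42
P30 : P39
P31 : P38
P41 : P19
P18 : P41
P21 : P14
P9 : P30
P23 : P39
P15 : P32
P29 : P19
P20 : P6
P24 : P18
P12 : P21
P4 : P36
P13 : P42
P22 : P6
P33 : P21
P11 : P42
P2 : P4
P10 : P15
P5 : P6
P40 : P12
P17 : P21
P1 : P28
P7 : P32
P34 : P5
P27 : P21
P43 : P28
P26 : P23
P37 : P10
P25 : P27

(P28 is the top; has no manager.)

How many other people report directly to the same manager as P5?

P5 reports to P6. P6's other direct reports are P36, P42, P20, P22 — 4 peers.

4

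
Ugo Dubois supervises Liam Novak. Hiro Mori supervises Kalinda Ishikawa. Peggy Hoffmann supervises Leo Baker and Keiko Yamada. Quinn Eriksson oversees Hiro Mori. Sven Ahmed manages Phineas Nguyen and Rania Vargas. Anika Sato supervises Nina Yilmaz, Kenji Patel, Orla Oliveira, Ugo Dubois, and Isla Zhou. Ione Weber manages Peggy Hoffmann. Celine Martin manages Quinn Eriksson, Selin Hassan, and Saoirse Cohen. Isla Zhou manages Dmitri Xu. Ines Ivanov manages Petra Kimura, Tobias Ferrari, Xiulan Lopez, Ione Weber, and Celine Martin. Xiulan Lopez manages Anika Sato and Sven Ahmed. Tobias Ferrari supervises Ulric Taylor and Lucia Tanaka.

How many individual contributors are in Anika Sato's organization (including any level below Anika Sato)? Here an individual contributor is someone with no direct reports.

The people in Anika Sato's organization with no one reporting to them are Nina Yilmaz, Dmitri Xu, Orla Oliveira, Liam Novak, Kenji Patel. That is 5.

5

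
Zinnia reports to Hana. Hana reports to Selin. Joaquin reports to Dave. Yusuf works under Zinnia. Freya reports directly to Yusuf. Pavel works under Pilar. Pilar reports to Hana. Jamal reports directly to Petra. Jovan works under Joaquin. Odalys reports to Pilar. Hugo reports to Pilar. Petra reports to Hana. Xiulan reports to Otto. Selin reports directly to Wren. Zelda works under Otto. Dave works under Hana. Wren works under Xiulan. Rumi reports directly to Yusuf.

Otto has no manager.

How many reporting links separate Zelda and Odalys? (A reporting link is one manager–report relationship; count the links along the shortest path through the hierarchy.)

7

Zelda is 1 level below Otto, and Odalys is 6 levels below Otto (their lowest common manager). The shortest path runs up from Zelda to Otto and back down to Odalys: 1 + 6 = 7 links.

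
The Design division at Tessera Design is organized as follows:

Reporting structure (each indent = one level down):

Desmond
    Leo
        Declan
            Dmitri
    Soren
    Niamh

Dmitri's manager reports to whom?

Leo

Dmitri reports to Declan, and Declan reports to Leo. So Dmitri's skip-level manager is Leo.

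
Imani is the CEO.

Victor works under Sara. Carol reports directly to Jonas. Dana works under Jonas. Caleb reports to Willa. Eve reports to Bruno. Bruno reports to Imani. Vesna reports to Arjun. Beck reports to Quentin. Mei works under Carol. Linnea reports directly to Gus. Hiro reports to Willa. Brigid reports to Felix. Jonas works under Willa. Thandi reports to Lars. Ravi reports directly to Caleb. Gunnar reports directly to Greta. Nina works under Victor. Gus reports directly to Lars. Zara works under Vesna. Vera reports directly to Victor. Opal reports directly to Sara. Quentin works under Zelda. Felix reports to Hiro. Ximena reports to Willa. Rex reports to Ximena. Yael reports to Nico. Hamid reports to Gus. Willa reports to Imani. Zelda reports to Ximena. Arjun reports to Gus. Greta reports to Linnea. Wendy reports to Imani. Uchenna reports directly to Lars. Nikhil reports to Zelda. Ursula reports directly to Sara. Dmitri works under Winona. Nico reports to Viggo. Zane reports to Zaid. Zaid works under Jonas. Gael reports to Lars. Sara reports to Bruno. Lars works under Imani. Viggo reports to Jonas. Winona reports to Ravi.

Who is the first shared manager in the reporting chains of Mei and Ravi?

Mei's chain of managers is Carol, Jonas, Willa, Imani. Ravi's chain of managers is Caleb, Willa, Imani. The first manager that appears in both chains is Willa.

Willa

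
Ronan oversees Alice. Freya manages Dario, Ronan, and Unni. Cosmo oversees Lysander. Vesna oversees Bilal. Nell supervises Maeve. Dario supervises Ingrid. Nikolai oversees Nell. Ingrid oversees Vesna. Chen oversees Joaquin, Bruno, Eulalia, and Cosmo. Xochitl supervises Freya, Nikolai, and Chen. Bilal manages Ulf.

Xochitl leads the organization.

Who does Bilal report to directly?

Bilal reports directly to Vesna.

Vesna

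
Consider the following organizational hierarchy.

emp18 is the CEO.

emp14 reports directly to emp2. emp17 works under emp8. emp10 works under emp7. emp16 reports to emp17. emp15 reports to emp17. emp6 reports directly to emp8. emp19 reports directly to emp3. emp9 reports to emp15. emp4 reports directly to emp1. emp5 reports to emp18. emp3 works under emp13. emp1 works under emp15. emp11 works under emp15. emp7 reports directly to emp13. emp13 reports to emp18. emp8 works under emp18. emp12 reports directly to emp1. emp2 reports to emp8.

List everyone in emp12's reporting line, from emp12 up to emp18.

emp12 -> emp1 -> emp15 -> emp17 -> emp8 -> emp18

emp12 reports to emp1. emp1 reports to emp15. emp15 reports to emp17. emp17 reports to emp8. emp8 reports to emp18. emp18 is at the top.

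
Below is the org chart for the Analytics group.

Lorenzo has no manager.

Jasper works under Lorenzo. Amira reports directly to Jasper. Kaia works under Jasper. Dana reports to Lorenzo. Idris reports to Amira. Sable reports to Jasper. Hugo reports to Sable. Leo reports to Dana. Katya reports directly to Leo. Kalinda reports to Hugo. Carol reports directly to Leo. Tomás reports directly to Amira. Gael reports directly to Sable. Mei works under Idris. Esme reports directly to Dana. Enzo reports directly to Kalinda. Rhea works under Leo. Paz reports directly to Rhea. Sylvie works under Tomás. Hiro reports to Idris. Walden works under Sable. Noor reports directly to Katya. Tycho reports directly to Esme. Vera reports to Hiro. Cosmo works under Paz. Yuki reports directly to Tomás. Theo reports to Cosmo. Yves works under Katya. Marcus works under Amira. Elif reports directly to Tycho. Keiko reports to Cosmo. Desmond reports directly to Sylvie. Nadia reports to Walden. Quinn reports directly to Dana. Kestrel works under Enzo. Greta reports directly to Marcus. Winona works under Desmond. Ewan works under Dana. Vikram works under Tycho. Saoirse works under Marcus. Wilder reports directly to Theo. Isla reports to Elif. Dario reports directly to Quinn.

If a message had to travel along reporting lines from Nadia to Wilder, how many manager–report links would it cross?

11

Nadia is 4 levels below Lorenzo, and Wilder is 7 levels below Lorenzo (their lowest common manager). The shortest path runs up from Nadia to Lorenzo and back down to Wilder: 4 + 7 = 11 links.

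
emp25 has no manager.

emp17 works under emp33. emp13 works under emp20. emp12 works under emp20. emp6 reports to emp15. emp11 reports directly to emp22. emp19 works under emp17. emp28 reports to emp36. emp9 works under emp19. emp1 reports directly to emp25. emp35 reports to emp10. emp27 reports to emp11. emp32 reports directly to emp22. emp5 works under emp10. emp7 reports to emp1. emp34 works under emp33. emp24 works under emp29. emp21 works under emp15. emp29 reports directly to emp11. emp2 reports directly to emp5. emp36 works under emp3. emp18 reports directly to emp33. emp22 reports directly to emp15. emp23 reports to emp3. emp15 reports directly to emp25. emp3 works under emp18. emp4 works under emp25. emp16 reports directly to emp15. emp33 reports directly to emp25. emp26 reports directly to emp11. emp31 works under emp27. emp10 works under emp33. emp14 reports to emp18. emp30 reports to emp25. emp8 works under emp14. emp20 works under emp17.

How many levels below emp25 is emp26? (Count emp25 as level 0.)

Chain from emp26 up to emp25: emp26 → emp11 → emp22 → emp15 → emp25. That is 4 steps up, so emp26 is 4 levels below emp25.

4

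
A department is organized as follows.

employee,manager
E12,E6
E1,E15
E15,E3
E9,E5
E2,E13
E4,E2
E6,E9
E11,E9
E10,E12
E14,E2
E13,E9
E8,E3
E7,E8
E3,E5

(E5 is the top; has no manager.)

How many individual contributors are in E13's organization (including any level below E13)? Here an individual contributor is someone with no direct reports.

The people in E13's organization with no one reporting to them are E14, E4. That is 2.

2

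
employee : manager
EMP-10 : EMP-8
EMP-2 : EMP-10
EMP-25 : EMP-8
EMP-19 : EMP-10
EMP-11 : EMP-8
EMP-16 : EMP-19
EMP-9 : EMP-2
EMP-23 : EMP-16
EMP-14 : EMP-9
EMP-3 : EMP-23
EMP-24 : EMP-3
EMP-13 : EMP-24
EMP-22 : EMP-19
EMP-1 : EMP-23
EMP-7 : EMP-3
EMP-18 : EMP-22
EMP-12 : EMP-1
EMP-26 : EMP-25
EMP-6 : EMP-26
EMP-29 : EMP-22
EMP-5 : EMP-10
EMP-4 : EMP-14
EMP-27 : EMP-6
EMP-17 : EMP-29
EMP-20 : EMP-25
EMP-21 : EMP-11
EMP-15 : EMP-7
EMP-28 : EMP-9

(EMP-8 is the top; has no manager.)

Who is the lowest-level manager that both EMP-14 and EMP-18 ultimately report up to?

EMP-14's chain of managers is EMP-9, EMP-2, EMP-10, EMP-8. EMP-18's chain of managers is EMP-22, EMP-19, EMP-10, EMP-8. The first manager that appears in both chains is EMP-10.

EMP-10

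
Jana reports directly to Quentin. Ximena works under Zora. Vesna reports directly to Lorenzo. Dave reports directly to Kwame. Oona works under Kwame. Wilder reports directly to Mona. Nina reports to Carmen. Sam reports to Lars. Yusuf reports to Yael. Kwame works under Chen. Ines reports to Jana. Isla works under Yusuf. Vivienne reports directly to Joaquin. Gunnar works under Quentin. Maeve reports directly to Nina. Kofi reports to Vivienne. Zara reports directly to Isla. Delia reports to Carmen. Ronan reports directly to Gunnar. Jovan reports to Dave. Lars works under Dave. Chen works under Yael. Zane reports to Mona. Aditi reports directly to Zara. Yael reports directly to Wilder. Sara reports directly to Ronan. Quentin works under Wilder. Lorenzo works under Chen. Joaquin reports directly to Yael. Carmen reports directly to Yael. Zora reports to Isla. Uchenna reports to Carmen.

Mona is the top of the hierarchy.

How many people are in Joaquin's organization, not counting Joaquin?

Joaquin directly manages Vivienne. Under Vivienne: Kofi (1). That's 2 in total.

2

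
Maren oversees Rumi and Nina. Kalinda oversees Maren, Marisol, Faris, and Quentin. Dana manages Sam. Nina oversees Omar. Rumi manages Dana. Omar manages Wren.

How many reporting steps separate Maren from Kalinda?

Chain from Maren up to Kalinda: Maren → Kalinda. That is 1 step up, so Maren is 1 level below Kalinda.

1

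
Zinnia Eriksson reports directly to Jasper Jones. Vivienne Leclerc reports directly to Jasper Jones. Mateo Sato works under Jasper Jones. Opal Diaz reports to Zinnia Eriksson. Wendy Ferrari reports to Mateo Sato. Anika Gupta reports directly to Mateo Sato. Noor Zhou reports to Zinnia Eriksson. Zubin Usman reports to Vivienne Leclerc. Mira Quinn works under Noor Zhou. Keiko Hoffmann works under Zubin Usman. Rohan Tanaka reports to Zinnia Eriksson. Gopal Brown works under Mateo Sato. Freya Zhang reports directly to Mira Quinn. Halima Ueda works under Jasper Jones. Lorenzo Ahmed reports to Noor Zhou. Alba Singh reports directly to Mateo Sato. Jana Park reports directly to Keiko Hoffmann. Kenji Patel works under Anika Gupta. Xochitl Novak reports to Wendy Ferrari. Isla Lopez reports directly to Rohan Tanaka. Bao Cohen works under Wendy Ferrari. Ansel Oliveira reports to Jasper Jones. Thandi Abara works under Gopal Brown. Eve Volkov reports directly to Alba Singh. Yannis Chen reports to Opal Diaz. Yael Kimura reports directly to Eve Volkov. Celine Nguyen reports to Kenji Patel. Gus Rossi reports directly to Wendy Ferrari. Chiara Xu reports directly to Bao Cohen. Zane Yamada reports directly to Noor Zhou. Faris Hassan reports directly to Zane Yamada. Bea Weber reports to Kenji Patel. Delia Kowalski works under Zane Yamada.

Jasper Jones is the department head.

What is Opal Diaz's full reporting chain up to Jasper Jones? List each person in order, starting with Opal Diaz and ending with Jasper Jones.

Opal Diaz reports to Zinnia Eriksson. Zinnia Eriksson reports to Jasper Jones. Jasper Jones is at the top.

Opal Diaz -> Zinnia Eriksson -> Jasper Jones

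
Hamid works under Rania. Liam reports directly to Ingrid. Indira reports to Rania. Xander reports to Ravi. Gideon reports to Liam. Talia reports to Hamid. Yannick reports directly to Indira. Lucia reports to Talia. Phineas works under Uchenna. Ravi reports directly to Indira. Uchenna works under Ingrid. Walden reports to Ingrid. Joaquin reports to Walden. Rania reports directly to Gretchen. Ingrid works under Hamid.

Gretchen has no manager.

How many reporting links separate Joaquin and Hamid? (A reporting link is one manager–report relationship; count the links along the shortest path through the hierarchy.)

3

Joaquin is in Hamid's organization: the chain from Joaquin up to Hamid is Joaquin → Walden → Ingrid → Hamid, which is 3 links.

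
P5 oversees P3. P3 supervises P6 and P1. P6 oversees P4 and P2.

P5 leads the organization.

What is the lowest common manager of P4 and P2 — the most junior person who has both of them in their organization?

P6

P4's chain of managers is P6, P3, P5. P2's chain of managers is P6, P3, P5. The first manager that appears in both chains is P6.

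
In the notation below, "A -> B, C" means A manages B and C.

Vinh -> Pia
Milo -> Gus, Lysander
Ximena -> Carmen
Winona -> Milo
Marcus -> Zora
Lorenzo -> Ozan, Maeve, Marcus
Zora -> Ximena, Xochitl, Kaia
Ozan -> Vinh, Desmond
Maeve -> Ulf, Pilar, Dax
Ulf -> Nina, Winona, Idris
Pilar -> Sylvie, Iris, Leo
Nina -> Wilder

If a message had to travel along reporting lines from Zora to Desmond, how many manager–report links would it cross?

Zora is 2 levels below Lorenzo, and Desmond is 2 levels below Lorenzo (their lowest common manager). The shortest path runs up from Zora to Lorenzo and back down to Desmond: 2 + 2 = 4 links.

4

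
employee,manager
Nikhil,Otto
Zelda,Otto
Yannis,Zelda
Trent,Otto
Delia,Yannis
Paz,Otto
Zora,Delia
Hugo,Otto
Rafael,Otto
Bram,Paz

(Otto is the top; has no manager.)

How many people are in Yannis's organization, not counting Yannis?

2

Yannis directly manages Delia. Under Delia: Zora (1). That's 2 in total.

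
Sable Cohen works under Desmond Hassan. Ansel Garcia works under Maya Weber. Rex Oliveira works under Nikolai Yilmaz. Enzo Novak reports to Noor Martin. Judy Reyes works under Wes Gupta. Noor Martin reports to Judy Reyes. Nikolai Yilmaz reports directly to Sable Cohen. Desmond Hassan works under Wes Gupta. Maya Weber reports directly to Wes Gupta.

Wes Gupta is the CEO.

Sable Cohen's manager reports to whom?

Wes Gupta

Sable Cohen reports to Desmond Hassan, and Desmond Hassan reports to Wes Gupta. So Sable Cohen's skip-level manager is Wes Gupta.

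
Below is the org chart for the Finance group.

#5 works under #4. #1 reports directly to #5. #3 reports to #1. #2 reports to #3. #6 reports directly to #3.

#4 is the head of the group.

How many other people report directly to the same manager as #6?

#6 reports to #3. #3's other direct reports are #2 — 1 peer.

1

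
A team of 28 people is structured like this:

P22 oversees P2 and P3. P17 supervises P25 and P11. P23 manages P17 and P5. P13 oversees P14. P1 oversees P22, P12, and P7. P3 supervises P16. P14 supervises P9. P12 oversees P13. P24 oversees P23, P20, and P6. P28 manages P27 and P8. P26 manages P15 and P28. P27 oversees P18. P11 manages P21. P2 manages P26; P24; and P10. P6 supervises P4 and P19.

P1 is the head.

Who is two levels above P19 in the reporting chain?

P19 reports to P6, and P6 reports to P24. So P19's skip-level manager is P24.

P24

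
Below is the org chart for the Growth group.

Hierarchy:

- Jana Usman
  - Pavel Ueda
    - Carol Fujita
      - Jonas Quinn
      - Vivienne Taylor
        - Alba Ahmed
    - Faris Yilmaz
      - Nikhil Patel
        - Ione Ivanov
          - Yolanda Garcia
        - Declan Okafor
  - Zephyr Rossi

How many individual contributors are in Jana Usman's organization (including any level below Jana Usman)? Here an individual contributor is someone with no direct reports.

5

The people in Jana Usman's organization with no one reporting to them are Zephyr Rossi, Declan Okafor, Yolanda Garcia, Alba Ahmed, Jonas Quinn. That is 5.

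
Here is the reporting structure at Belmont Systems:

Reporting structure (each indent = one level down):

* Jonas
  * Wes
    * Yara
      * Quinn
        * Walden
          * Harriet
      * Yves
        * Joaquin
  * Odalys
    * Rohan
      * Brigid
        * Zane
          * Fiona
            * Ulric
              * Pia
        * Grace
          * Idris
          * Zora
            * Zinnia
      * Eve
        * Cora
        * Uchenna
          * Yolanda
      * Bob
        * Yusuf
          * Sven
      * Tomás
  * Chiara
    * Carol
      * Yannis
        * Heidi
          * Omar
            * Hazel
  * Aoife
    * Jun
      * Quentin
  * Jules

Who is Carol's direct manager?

Carol reports directly to Chiara.

Chiara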